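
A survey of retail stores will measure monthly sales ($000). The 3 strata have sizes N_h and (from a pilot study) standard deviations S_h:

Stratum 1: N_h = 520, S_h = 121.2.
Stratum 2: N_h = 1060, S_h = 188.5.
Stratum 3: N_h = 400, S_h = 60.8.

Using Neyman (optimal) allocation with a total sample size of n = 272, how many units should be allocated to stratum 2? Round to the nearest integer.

189

Neyman allocation: n_h = n · N_h S_h / Σ N_i S_i, with n = 272.
  stratum 1: N_h·S_h = 520·121.2 = 63024.00
  stratum 2: N_h·S_h = 1060·188.5 = 199810.00
  stratum 3: N_h·S_h = 400·60.8 = 24320.00
Σ N_h S_h = 287154.00
n for stratum 2 = 272·199810.00/287154.00 = 189.265 → 189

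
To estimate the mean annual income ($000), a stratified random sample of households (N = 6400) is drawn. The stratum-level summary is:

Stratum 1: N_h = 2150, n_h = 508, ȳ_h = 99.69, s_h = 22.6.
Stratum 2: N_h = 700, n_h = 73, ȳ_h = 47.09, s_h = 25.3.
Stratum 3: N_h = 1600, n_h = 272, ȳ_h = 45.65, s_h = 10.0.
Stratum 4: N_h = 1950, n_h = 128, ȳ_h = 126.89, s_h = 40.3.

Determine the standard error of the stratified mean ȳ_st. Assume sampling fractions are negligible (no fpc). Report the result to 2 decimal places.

SE(ȳ_st) ≈ 1.19

V̂(ȳ_st) = Σ W_h² s_h²/n_h, with W_h = N_h/N and N = 6400:
  stratum 1: (2150/6400)²·22.6²/508 = 0.113467
  stratum 2: (700/6400)²·25.3²/73 = 0.104895
  stratum 3: (1600/6400)²·10.0²/272 = 0.0229779
  stratum 4: (1950/6400)²·40.3²/128 = 1.1779
V̂(ȳ_st) = 1.41924
SE(ȳ_st) = √1.41924 = 1.19132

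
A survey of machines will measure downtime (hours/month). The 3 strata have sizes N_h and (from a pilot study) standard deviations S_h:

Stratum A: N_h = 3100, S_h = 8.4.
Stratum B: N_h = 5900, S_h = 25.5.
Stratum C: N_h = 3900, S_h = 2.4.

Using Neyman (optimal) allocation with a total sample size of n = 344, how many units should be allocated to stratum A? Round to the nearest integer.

Neyman allocation: n_h = n · N_h S_h / Σ N_i S_i, with n = 344.
  stratum A: N_h·S_h = 3100·8.4 = 26040.00
  stratum B: N_h·S_h = 5900·25.5 = 150450.00
  stratum C: N_h·S_h = 3900·2.4 = 9360.00
Σ N_h S_h = 185850.00
n for stratum A = 344·26040.00/185850.00 = 48.199 → 48

48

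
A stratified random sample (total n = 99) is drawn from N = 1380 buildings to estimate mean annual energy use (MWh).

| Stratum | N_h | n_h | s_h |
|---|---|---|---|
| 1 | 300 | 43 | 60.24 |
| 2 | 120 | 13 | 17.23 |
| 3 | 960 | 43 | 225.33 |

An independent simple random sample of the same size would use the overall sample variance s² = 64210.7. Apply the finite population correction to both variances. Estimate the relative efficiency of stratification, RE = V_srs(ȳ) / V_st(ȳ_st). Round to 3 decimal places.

RE ≈ 1.096

V̂(ȳ_st) = Σ W_h² (1 − n_h/N_h) s_h²/n_h, with W_h = N_h/N and N = 1380:
  stratum 1: (300/1380)²·(1 − 43/300)·60.24²/43 = 3.41663
  stratum 2: (120/1380)²·(1 − 13/120)·17.23²/13 = 0.153969
  stratum 3: (960/1380)²·(1 − 43/960)·225.33²/43 = 545.823
V_st = 549.394
V_srs = (1 − 99/1380)·64210.7/99 = 602.063
Relative efficiency = V_srs / V_st = 602.063/549.394 = 1.0959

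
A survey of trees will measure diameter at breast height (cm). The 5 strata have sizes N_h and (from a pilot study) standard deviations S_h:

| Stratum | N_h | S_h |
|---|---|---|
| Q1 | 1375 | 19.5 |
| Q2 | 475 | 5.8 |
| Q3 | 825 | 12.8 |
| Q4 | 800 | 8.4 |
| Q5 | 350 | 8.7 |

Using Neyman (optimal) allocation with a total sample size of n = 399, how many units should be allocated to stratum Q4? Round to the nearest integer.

54

Neyman allocation: n_h = n · N_h S_h / Σ N_i S_i, with n = 399.
  stratum Q1: N_h·S_h = 1375·19.5 = 26812.50
  stratum Q2: N_h·S_h = 475·5.8 = 2755.00
  stratum Q3: N_h·S_h = 825·12.8 = 10560.00
  stratum Q4: N_h·S_h = 800·8.4 = 6720.00
  stratum Q5: N_h·S_h = 350·8.7 = 3045.00
Σ N_h S_h = 49892.50
n for stratum Q4 = 399·6720.00/49892.50 = 53.741 → 54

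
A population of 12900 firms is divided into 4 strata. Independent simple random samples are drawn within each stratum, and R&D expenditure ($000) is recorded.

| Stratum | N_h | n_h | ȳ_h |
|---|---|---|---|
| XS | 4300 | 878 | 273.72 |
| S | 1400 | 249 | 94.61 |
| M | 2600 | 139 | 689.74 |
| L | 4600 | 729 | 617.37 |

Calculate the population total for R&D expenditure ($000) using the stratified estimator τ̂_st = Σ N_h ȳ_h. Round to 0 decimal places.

τ̂_st = Σ N_h ȳ_h = 4300·273.72 + 1400·94.61 + 2600·689.74 + 4600·617.37 = 5942676

τ̂_st ≈ 5942676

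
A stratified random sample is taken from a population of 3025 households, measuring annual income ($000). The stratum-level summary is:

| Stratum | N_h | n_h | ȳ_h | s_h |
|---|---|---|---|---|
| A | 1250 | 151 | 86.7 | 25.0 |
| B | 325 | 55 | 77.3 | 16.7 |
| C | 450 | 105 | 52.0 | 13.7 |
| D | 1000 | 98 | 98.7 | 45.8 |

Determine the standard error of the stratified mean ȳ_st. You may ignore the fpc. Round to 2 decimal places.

V̂(ȳ_st) = Σ W_h² s_h²/n_h, with W_h = N_h/N and N = 3025:
  stratum A: (1250/3025)²·25.0²/151 = 0.706761
  stratum B: (325/3025)²·16.7²/55 = 0.058531
  stratum C: (450/3025)²·13.7²/105 = 0.0395573
  stratum D: (1000/3025)²·45.8²/98 = 2.33913
V̂(ȳ_st) = 3.14398
SE(ȳ_st) = √3.14398 = 1.77313

SE(ȳ_st) ≈ 1.77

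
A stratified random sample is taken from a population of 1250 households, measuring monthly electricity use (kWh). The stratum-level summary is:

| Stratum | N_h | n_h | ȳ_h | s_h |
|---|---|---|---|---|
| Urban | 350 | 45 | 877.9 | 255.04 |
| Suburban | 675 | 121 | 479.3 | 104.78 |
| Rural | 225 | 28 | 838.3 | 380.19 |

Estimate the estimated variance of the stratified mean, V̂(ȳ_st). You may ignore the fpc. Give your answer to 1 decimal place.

V̂(ȳ_st) = Σ W_h² s_h²/n_h, with W_h = N_h/N and N = 1250:
  stratum Urban: (350/1250)²·255.04²/45 = 113.324
  stratum Suburban: (675/1250)²·104.78²/121 = 26.4581
  stratum Rural: (225/1250)²·380.19²/28 = 167.259
V̂(ȳ_st) = 307.04

V̂(ȳ_st) ≈ 307.0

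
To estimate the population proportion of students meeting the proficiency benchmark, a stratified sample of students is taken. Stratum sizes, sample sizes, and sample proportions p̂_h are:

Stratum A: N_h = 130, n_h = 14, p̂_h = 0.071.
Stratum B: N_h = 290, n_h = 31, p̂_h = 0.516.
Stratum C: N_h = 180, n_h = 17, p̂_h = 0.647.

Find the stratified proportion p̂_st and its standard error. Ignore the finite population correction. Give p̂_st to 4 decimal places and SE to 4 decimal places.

N = 600; stratum weights W_h = N_h/N.
p̂_st = Σ W_h p̂_h = (130·0.071 + 290·0.516 + 180·0.647)/600 = 0.45888
V̂(p̂_st) = Σ W_h² p̂_h(1−p̂_h)/(n_h−1):
  stratum A: (130/600)²·0.071·0.929/13 = 0.000238185
  stratum B: (290/600)²·0.516·0.484/30 = 0.00194477
  stratum C: (180/600)²·0.647·0.353/16 = 0.0012847
V̂(p̂_st) = 0.00346765; SE = √V̂ = 0.0588868

p̂_st ≈ 0.4589, SE ≈ 0.0589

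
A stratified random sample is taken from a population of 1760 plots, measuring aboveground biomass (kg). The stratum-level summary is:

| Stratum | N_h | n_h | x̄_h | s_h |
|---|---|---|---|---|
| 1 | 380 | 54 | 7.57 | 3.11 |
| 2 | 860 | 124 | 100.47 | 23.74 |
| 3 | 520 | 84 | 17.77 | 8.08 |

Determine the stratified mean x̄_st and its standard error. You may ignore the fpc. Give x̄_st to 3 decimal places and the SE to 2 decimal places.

x̄_st = Σ W_h x̄_h = (380·7.57 + 860·100.47 + 520·17.77)/1760 = 55.97795
V̂(x̄_st) = Σ W_h² s_h²/n_h, with W_h = N_h/N and N = 1760:
  stratum 1: (380/1760)²·3.11²/54 = 0.00834966
  stratum 2: (860/1760)²·23.74²/124 = 1.0852
  stratum 3: (520/1760)²·8.08²/84 = 0.0678461
V̂(x̄_st) = 1.1614
SE(x̄_st) = √1.1614 = 1.07768

x̄_st ≈ 55.978, SE ≈ 1.08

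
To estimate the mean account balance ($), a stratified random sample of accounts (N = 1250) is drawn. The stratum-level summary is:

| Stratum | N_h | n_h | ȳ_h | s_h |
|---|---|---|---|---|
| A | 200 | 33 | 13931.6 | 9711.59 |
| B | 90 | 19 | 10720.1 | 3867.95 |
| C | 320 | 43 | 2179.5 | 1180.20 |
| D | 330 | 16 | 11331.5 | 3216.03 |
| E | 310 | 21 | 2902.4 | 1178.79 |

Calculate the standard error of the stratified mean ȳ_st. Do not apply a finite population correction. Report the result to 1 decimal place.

V̂(ȳ_st) = Σ W_h² s_h²/n_h, with W_h = N_h/N and N = 1250:
  stratum A: (200/1250)²·9711.59²/33 = 73165.6
  stratum B: (90/1250)²·3867.95²/19 = 4082
  stratum C: (320/1250)²·1180.20²/43 = 2122.87
  stratum D: (330/1250)²·3216.03²/16 = 45053.5
  stratum E: (310/1250)²·1178.79²/21 = 4069.65
V̂(ȳ_st) = 128494
SE(ȳ_st) = √128494 = 358.46

SE(ȳ_st) ≈ 358.5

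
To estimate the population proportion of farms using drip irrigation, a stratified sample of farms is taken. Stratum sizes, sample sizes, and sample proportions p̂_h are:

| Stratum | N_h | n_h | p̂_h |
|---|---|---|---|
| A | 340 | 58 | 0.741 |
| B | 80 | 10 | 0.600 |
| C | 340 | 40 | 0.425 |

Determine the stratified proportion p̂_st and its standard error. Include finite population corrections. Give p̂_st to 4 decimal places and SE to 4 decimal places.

p̂_st ≈ 0.5848, SE ≈ 0.0439

N = 760; stratum weights W_h = N_h/N.
p̂_st = Σ W_h p̂_h = (340·0.741 + 80·0.600 + 340·0.425)/760 = 0.58479
V̂(p̂_st) = Σ W_h² (1 − n_h/N_h) p̂_h(1−p̂_h)/(n_h−1):
  stratum A: (340/760)²·(1 − 58/340)·0.741·0.259/57 = 0.000558913
  stratum B: (80/760)²·(1 − 10/80)·0.600·0.400/9 = 0.000258541
  stratum C: (340/760)²·(1 − 40/340)·0.425·0.575/39 = 0.00110653
V̂(p̂_st) = 0.00192399; SE = √V̂ = 0.0438633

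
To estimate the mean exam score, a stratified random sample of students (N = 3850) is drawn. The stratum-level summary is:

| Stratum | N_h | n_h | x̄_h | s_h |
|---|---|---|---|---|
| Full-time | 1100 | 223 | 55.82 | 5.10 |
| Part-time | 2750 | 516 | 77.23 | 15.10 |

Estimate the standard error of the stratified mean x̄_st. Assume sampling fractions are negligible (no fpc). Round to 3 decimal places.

V̂(x̄_st) = Σ W_h² s_h²/n_h, with W_h = N_h/N and N = 3850:
  stratum Full-time: (1100/3850)²·5.10²/223 = 0.00952137
  stratum Part-time: (2750/3850)²·15.10²/516 = 0.225449
V̂(x̄_st) = 0.23497
SE(x̄_st) = √0.23497 = 0.484737

SE(x̄_st) ≈ 0.485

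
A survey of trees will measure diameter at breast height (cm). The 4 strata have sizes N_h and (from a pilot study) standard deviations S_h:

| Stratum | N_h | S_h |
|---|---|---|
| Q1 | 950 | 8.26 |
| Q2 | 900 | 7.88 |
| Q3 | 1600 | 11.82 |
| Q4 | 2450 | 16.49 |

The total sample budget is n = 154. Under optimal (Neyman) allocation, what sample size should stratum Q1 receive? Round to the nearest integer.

16

Neyman allocation: n_h = n · N_h S_h / Σ N_i S_i, with n = 154.
  stratum Q1: N_h·S_h = 950·8.26 = 7847.00
  stratum Q2: N_h·S_h = 900·7.88 = 7092.00
  stratum Q3: N_h·S_h = 1600·11.82 = 18912.00
  stratum Q4: N_h·S_h = 2450·16.49 = 40400.50
Σ N_h S_h = 74251.50
n for stratum Q1 = 154·7847.00/74251.50 = 16.275 → 16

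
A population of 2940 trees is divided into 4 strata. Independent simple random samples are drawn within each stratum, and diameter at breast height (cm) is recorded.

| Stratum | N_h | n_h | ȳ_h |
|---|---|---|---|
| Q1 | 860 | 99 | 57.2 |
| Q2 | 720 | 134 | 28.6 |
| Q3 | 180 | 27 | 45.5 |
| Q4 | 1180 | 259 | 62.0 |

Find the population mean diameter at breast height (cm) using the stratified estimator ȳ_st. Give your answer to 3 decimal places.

ȳ_st ≈ 51.406

N = Σ N_h = 2940. Stratum weights W_h = N_h/N.
ȳ_st = (860·57.2 + 720·28.6 + 180·45.5 + 1180·62.0) / 2940 = 51.40612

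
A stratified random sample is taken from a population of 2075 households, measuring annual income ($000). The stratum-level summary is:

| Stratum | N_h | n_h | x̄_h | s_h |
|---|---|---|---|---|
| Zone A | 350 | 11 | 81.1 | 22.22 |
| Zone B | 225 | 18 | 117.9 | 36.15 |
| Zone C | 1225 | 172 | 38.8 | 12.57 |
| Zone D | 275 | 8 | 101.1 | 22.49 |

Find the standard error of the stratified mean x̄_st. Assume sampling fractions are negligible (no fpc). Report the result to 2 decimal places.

SE(x̄_st) ≈ 1.89

V̂(x̄_st) = Σ W_h² s_h²/n_h, with W_h = N_h/N and N = 2075:
  stratum Zone A: (350/2075)²·22.22²/11 = 1.27701
  stratum Zone B: (225/2075)²·36.15²/18 = 0.853636
  stratum Zone C: (1225/2075)²·12.57²/172 = 0.320168
  stratum Zone D: (275/2075)²·22.49²/8 = 1.1105
V̂(x̄_st) = 3.56132
SE(x̄_st) = √3.56132 = 1.88715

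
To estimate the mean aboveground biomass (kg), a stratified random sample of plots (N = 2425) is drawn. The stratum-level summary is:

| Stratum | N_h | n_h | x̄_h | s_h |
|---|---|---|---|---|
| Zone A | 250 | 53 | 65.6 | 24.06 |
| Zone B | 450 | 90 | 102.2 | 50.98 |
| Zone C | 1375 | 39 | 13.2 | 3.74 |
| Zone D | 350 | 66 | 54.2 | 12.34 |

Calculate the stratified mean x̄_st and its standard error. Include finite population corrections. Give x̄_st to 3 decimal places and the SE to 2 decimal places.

x̄_st = Σ W_h x̄_h = (250·65.6 + 450·102.2 + 1375·13.2 + 350·54.2)/2425 = 41.03505
V̂(x̄_st) = Σ W_h² (1 − n_h/N_h) s_h²/n_h, with W_h = N_h/N and N = 2425:
  stratum Zone A: (250/2425)²·(1 − 53/250)·24.06²/53 = 0.0914741
  stratum Zone B: (450/2425)²·(1 − 90/450)·50.98²/90 = 0.795516
  stratum Zone C: (1375/2425)²·(1 − 39/1375)·3.74²/39 = 0.112038
  stratum Zone D: (350/2425)²·(1 − 66/350)·12.34²/66 = 0.0389986
V̂(x̄_st) = 1.03803
SE(x̄_st) = √1.03803 = 1.01884

x̄_st ≈ 41.035, SE ≈ 1.02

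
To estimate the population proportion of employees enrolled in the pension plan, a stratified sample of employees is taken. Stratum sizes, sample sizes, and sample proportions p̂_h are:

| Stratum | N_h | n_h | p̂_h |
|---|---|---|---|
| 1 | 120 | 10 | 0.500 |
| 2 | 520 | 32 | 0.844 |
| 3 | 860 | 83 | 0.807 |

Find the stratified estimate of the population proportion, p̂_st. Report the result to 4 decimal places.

p̂_st ≈ 0.7953

N = 1500; stratum weights W_h = N_h/N.
p̂_st = Σ W_h p̂_h = (120·0.500 + 520·0.844 + 860·0.807)/1500 = 0.79527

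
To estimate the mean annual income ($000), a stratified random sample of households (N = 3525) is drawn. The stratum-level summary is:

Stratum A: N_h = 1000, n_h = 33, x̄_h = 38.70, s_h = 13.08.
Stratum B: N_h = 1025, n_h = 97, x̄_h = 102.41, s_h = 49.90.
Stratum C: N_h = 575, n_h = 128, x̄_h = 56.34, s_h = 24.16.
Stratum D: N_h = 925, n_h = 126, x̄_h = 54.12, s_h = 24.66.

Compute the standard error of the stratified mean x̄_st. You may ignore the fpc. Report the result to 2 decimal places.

V̂(x̄_st) = Σ W_h² s_h²/n_h, with W_h = N_h/N and N = 3525:
  stratum A: (1000/3525)²·13.08²/33 = 0.417237
  stratum B: (1025/3525)²·49.90²/97 = 2.1705
  stratum C: (575/3525)²·24.16²/128 = 0.121339
  stratum D: (925/3525)²·24.66²/126 = 0.332339
V̂(x̄_st) = 3.04141
SE(x̄_st) = √3.04141 = 1.74396

SE(x̄_st) ≈ 1.74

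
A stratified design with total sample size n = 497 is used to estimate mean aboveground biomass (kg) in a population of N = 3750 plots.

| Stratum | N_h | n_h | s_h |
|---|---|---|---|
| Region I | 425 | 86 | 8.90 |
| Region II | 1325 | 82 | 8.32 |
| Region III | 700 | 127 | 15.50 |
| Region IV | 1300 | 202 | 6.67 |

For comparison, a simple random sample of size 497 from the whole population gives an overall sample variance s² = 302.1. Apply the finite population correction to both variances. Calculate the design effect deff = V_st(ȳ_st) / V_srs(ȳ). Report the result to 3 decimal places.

deff ≈ 0.350

V̂(ȳ_st) = Σ W_h² (1 − n_h/N_h) s_h²/n_h, with W_h = N_h/N and N = 3750:
  stratum Region I: (425/3750)²·(1 − 86/425)·8.90²/86 = 0.00943643
  stratum Region II: (1325/3750)²·(1 − 82/1325)·8.32²/82 = 0.0988683
  stratum Region III: (700/3750)²·(1 − 127/700)·15.50²/127 = 0.0539572
  stratum Region IV: (1300/3750)²·(1 − 202/1300)·6.67²/202 = 0.0223555
V_st = 0.184617
V_srs = (1 − 497/3750)·302.1/497 = 0.527287
deff = V_st / V_srs = 0.184617/0.527287 = 0.3501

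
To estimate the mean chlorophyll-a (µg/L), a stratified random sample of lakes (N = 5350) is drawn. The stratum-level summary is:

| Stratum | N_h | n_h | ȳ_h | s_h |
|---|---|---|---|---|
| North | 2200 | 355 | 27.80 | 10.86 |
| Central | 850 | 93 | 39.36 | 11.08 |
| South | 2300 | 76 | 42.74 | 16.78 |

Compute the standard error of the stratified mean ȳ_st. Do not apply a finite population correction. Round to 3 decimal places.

V̂(ȳ_st) = Σ W_h² s_h²/n_h, with W_h = N_h/N and N = 5350:
  stratum North: (2200/5350)²·10.86²/355 = 0.0561784
  stratum Central: (850/5350)²·11.08²/93 = 0.0333217
  stratum South: (2300/5350)²·16.78²/76 = 0.684729
V̂(ȳ_st) = 0.774229
SE(ȳ_st) = √0.774229 = 0.879903

SE(ȳ_st) ≈ 0.880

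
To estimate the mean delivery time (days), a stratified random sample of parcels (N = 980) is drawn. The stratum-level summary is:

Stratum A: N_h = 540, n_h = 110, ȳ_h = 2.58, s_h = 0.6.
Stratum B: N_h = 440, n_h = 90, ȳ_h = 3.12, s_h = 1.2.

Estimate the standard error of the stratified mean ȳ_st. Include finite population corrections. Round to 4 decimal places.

SE(ȳ_st) ≈ 0.0579

V̂(ȳ_st) = Σ W_h² (1 − n_h/N_h) s_h²/n_h, with W_h = N_h/N and N = 980:
  stratum A: (540/980)²·(1 − 110/540)·0.6²/110 = 0.000791261
  stratum B: (440/980)²·(1 − 90/440)·1.2²/90 = 0.0025656
V̂(ȳ_st) = 0.00335686
SE(ȳ_st) = √0.00335686 = 0.0579384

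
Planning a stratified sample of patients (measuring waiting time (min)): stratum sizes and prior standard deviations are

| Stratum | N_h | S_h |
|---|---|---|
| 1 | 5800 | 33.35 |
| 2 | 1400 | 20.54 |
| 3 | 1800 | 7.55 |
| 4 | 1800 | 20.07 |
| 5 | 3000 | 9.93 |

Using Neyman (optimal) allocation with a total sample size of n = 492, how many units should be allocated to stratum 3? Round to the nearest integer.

22

Neyman allocation: n_h = n · N_h S_h / Σ N_i S_i, with n = 492.
  stratum 1: N_h·S_h = 5800·33.35 = 193430.00
  stratum 2: N_h·S_h = 1400·20.54 = 28756.00
  stratum 3: N_h·S_h = 1800·7.55 = 13590.00
  stratum 4: N_h·S_h = 1800·20.07 = 36126.00
  stratum 5: N_h·S_h = 3000·9.93 = 29790.00
Σ N_h S_h = 301692.00
n for stratum 3 = 492·13590.00/301692.00 = 22.163 → 22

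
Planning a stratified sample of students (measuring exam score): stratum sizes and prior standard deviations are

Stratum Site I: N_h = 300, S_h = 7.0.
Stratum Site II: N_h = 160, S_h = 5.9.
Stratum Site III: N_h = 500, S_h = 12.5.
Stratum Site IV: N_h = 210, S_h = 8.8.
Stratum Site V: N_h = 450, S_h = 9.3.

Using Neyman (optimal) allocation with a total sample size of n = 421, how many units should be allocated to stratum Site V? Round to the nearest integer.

Neyman allocation: n_h = n · N_h S_h / Σ N_i S_i, with n = 421.
  stratum Site I: N_h·S_h = 300·7.0 = 2100.00
  stratum Site II: N_h·S_h = 160·5.9 = 944.00
  stratum Site III: N_h·S_h = 500·12.5 = 6250.00
  stratum Site IV: N_h·S_h = 210·8.8 = 1848.00
  stratum Site V: N_h·S_h = 450·9.3 = 4185.00
Σ N_h S_h = 15327.00
n for stratum Site V = 421·4185.00/15327.00 = 114.953 → 115

115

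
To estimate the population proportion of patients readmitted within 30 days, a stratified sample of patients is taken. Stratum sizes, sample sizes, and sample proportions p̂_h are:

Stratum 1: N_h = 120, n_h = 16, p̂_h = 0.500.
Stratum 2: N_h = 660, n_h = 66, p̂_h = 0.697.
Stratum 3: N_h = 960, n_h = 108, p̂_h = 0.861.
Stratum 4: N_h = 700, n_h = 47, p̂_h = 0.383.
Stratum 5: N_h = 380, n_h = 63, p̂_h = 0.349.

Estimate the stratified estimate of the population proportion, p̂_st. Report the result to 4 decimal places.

p̂_st ≈ 0.6196

N = 2820; stratum weights W_h = N_h/N.
p̂_st = Σ W_h p̂_h = (120·0.500 + 660·0.697 + 960·0.861 + 700·0.383 + 380·0.349)/2820 = 0.61961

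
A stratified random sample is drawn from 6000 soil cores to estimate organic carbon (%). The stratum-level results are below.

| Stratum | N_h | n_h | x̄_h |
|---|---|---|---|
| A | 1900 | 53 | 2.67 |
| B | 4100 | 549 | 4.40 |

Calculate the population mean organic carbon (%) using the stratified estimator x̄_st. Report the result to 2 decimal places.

N = Σ N_h = 6000. Stratum weights W_h = N_h/N.
x̄_st = (1900·2.67 + 4100·4.40) / 6000 = 3.8522

x̄_st ≈ 3.85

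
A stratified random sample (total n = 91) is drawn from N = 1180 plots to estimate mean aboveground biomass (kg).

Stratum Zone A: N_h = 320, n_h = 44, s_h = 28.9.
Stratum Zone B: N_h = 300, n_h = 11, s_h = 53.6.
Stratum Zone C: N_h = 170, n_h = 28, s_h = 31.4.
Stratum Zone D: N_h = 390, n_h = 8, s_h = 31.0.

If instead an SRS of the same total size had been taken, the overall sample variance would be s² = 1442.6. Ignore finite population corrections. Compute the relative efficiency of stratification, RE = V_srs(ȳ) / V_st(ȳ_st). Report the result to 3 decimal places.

RE ≈ 0.493

V̂(ȳ_st) = Σ W_h² s_h²/n_h, with W_h = N_h/N and N = 1180:
  stratum Zone A: (320/1180)²·28.9²/44 = 1.39598
  stratum Zone B: (300/1180)²·53.6²/11 = 16.8817
  stratum Zone C: (170/1180)²·31.4²/28 = 0.730862
  stratum Zone D: (390/1180)²·31.0²/8 = 13.122
V_st = 32.1305
V_srs = s²/n = 1442.6/91 = 15.8527
Relative efficiency = V_srs / V_st = 15.8527/32.1305 = 0.4934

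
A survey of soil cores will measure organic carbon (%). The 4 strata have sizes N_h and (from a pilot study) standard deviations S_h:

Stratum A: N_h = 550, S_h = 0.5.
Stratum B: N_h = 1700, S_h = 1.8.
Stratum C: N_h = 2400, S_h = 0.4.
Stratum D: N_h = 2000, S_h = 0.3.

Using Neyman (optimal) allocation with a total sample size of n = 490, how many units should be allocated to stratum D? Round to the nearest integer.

Neyman allocation: n_h = n · N_h S_h / Σ N_i S_i, with n = 490.
  stratum A: N_h·S_h = 550·0.5 = 275.00
  stratum B: N_h·S_h = 1700·1.8 = 3060.00
  stratum C: N_h·S_h = 2400·0.4 = 960.00
  stratum D: N_h·S_h = 2000·0.3 = 600.00
Σ N_h S_h = 4895.00
n for stratum D = 490·600.00/4895.00 = 60.061 → 60

60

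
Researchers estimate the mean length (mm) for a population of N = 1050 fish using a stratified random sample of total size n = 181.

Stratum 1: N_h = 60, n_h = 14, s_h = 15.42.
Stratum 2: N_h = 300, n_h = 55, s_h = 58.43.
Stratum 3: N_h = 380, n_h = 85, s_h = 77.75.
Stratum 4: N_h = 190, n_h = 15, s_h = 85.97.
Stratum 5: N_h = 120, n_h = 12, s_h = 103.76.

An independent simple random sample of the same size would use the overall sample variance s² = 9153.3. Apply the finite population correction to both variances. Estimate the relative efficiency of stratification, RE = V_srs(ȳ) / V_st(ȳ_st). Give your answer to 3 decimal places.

RE ≈ 1.137

V̂(ȳ_st) = Σ W_h² (1 − n_h/N_h) s_h²/n_h, with W_h = N_h/N and N = 1050:
  stratum 1: (60/1050)²·(1 − 14/60)·15.42²/14 = 0.0425178
  stratum 2: (300/1050)²·(1 − 55/300)·58.43²/55 = 4.13826
  stratum 3: (380/1050)²·(1 − 85/380)·77.75²/85 = 7.23118
  stratum 4: (190/1050)²·(1 − 15/190)·85.97²/15 = 14.8599
  stratum 5: (120/1050)²·(1 − 12/120)·103.76²/12 = 10.5464
V_st = 36.8183
V_srs = (1 − 181/1050)·9153.3/181 = 41.8533
Relative efficiency = V_srs / V_st = 41.8533/36.8183 = 1.1368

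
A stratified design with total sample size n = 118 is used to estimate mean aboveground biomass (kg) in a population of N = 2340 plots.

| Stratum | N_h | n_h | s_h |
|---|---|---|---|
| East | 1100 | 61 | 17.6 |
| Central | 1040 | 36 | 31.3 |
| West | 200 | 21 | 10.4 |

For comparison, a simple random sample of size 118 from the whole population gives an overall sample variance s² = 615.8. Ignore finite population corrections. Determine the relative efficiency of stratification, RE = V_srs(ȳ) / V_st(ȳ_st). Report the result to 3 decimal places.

V̂(ȳ_st) = Σ W_h² s_h²/n_h, with W_h = N_h/N and N = 2340:
  stratum East: (1100/2340)²·17.6²/61 = 1.12215
  stratum Central: (1040/2340)²·31.3²/36 = 5.37553
  stratum West: (200/2340)²·10.4²/21 = 0.0376249
V_st = 6.5353
V_srs = s²/n = 615.8/118 = 5.21864
Relative efficiency = V_srs / V_st = 5.21864/6.5353 = 0.7985

RE ≈ 0.799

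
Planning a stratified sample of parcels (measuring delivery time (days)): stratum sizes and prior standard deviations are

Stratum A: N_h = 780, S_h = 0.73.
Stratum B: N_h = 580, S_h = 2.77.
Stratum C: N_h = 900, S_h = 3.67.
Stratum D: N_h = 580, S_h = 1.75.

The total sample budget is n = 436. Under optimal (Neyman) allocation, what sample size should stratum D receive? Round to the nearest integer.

68

Neyman allocation: n_h = n · N_h S_h / Σ N_i S_i, with n = 436.
  stratum A: N_h·S_h = 780·0.73 = 569.40
  stratum B: N_h·S_h = 580·2.77 = 1606.60
  stratum C: N_h·S_h = 900·3.67 = 3303.00
  stratum D: N_h·S_h = 580·1.75 = 1015.00
Σ N_h S_h = 6494.00
n for stratum D = 436·1015.00/6494.00 = 68.146 → 68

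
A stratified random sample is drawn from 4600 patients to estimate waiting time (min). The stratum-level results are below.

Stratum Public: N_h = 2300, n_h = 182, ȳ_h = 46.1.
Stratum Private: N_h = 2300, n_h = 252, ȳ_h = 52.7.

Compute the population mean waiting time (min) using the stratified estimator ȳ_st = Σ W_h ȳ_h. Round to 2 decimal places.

N = Σ N_h = 4600. Stratum weights W_h = N_h/N.
ȳ_st = (2300·46.1 + 2300·52.7) / 4600 = 49.4000

ȳ_st ≈ 49.40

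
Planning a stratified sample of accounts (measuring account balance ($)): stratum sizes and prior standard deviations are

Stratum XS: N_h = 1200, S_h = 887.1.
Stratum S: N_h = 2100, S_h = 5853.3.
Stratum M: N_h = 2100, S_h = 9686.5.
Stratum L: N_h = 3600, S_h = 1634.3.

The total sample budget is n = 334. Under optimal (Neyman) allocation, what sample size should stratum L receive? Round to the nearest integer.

50

Neyman allocation: n_h = n · N_h S_h / Σ N_i S_i, with n = 334.
  stratum XS: N_h·S_h = 1200·887.1 = 1064520.00
  stratum S: N_h·S_h = 2100·5853.3 = 12291930.00
  stratum M: N_h·S_h = 2100·9686.5 = 20341650.00
  stratum L: N_h·S_h = 3600·1634.3 = 5883480.00
Σ N_h S_h = 39581580.00
n for stratum L = 334·5883480.00/39581580.00 = 49.646 → 50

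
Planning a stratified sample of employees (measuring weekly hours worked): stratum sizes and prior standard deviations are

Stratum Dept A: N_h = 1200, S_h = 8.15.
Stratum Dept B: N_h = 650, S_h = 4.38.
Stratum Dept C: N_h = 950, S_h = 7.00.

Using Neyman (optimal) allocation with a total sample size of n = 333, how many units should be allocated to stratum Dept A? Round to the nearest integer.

169

Neyman allocation: n_h = n · N_h S_h / Σ N_i S_i, with n = 333.
  stratum Dept A: N_h·S_h = 1200·8.15 = 9780.00
  stratum Dept B: N_h·S_h = 650·4.38 = 2847.00
  stratum Dept C: N_h·S_h = 950·7.00 = 6650.00
Σ N_h S_h = 19277.00
n for stratum Dept A = 333·9780.00/19277.00 = 168.944 → 169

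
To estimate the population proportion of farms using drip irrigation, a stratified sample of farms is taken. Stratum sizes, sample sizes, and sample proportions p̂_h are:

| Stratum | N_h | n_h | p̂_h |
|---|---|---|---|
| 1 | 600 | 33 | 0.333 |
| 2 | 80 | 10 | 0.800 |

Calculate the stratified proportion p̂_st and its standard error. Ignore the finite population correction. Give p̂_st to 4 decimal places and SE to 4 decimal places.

N = 680; stratum weights W_h = N_h/N.
p̂_st = Σ W_h p̂_h = (600·0.333 + 80·0.800)/680 = 0.38794
V̂(p̂_st) = Σ W_h² p̂_h(1−p̂_h)/(n_h−1):
  stratum 1: (600/680)²·0.333·0.667/32 = 0.00540387
  stratum 2: (80/680)²·0.800·0.200/9 = 0.000246059
V̂(p̂_st) = 0.00564993; SE = √V̂ = 0.075166

p̂_st ≈ 0.3879, SE ≈ 0.0752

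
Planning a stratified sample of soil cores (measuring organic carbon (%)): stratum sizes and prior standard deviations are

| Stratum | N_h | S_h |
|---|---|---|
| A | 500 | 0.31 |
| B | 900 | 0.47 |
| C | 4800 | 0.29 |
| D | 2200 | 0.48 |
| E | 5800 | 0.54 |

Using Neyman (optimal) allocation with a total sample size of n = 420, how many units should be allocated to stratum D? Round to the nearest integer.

Neyman allocation: n_h = n · N_h S_h / Σ N_i S_i, with n = 420.
  stratum A: N_h·S_h = 500·0.31 = 155.00
  stratum B: N_h·S_h = 900·0.47 = 423.00
  stratum C: N_h·S_h = 4800·0.29 = 1392.00
  stratum D: N_h·S_h = 2200·0.48 = 1056.00
  stratum E: N_h·S_h = 5800·0.54 = 3132.00
Σ N_h S_h = 6158.00
n for stratum D = 420·1056.00/6158.00 = 72.023 → 72

72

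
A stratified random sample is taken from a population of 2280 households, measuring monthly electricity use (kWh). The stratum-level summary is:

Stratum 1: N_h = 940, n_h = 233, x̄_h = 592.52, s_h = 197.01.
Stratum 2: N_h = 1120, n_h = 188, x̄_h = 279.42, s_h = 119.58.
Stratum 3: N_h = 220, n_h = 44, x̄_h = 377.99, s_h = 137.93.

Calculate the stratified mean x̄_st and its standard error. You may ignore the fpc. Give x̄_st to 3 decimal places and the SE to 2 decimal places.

x̄_st = Σ W_h x̄_h = (940·592.52 + 1120·279.42 + 220·377.99)/2280 = 418.01623
V̂(x̄_st) = Σ W_h² s_h²/n_h, with W_h = N_h/N and N = 2280:
  stratum 1: (940/2280)²·197.01²/233 = 28.3144
  stratum 2: (1120/2280)²·119.58²/188 = 18.3538
  stratum 3: (220/2280)²·137.93²/44 = 4.02569
V̂(x̄_st) = 50.6938
SE(x̄_st) = √50.6938 = 7.11996

x̄_st ≈ 418.016, SE ≈ 7.12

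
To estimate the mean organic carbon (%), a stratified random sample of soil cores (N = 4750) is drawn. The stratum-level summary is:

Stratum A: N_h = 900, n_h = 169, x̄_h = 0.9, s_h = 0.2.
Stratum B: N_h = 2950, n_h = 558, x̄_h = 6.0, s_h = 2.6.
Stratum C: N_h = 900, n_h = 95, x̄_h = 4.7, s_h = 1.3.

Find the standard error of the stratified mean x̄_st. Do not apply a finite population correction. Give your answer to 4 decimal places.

V̂(x̄_st) = Σ W_h² s_h²/n_h, with W_h = N_h/N and N = 4750:
  stratum A: (900/4750)²·0.2²/169 = 8.49711e-06
  stratum B: (2950/4750)²·2.6²/558 = 0.00467272
  stratum C: (900/4750)²·1.3²/95 = 0.000638647
V̂(x̄_st) = 0.00531986
SE(x̄_st) = √0.00531986 = 0.0729374

SE(x̄_st) ≈ 0.0729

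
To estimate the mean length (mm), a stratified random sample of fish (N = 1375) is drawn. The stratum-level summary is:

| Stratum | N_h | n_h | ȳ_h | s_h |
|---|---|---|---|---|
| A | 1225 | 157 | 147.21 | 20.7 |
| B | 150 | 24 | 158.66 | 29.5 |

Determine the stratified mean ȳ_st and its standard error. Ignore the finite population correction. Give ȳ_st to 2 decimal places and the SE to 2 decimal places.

ȳ_st ≈ 148.46, SE ≈ 1.61

ȳ_st = Σ W_h ȳ_h = (1225·147.21 + 150·158.66)/1375 = 148.45909
V̂(ȳ_st) = Σ W_h² s_h²/n_h, with W_h = N_h/N and N = 1375:
  stratum A: (1225/1375)²·20.7²/157 = 2.16625
  stratum B: (150/1375)²·29.5²/24 = 0.431529
V̂(ȳ_st) = 2.59778
SE(ȳ_st) = √2.59778 = 1.61176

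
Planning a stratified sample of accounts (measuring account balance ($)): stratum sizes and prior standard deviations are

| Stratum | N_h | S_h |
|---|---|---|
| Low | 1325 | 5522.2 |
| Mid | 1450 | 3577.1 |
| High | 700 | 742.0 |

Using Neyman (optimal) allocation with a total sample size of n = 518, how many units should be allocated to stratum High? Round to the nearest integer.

21

Neyman allocation: n_h = n · N_h S_h / Σ N_i S_i, with n = 518.
  stratum Low: N_h·S_h = 1325·5522.2 = 7316915.00
  stratum Mid: N_h·S_h = 1450·3577.1 = 5186795.00
  stratum High: N_h·S_h = 700·742.0 = 519400.00
Σ N_h S_h = 13023110.00
n for stratum High = 518·519400.00/13023110.00 = 20.659 → 21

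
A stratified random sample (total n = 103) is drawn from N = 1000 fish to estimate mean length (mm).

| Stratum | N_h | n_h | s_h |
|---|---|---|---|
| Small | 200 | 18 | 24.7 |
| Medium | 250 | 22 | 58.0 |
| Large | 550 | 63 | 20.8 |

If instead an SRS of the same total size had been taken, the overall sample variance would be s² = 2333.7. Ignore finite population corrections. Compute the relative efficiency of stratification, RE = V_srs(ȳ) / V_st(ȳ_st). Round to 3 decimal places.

RE ≈ 1.744

V̂(ȳ_st) = Σ W_h² s_h²/n_h, with W_h = N_h/N and N = 1000:
  stratum Small: (200/1000)²·24.7²/18 = 1.35576
  stratum Medium: (250/1000)²·58.0²/22 = 9.55682
  stratum Large: (550/1000)²·20.8²/63 = 2.07736
V_st = 12.9899
V_srs = s²/n = 2333.7/103 = 22.6573
Relative efficiency = V_srs / V_st = 22.6573/12.9899 = 1.7442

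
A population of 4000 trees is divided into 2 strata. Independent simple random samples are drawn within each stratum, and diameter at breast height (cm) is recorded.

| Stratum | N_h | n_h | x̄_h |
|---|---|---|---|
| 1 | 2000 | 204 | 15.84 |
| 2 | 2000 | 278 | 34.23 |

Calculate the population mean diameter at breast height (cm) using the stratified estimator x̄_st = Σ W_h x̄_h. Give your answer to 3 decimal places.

x̄_st ≈ 25.035

N = Σ N_h = 4000. Stratum weights W_h = N_h/N.
x̄_st = (2000·15.84 + 2000·34.23) / 4000 = 25.03500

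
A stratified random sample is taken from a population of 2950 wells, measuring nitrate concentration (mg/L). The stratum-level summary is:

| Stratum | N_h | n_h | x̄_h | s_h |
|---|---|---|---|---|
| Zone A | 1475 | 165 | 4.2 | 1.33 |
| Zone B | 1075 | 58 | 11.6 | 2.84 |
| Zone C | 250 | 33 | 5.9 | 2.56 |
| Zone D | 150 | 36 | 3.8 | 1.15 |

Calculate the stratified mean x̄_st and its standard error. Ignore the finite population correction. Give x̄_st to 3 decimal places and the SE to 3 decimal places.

x̄_st ≈ 7.020, SE ≈ 0.151

x̄_st = Σ W_h x̄_h = (1475·4.2 + 1075·11.6 + 250·5.9 + 150·3.8)/2950 = 7.02034
V̂(x̄_st) = Σ W_h² s_h²/n_h, with W_h = N_h/N and N = 2950:
  stratum Zone A: (1475/2950)²·1.33²/165 = 0.00268015
  stratum Zone B: (1075/2950)²·2.84²/58 = 0.0184664
  stratum Zone C: (250/2950)²·2.56²/33 = 0.00142627
  stratum Zone D: (150/2950)²·1.15²/36 = 9.49799e-05
V̂(x̄_st) = 0.0226678
SE(x̄_st) = √0.0226678 = 0.150558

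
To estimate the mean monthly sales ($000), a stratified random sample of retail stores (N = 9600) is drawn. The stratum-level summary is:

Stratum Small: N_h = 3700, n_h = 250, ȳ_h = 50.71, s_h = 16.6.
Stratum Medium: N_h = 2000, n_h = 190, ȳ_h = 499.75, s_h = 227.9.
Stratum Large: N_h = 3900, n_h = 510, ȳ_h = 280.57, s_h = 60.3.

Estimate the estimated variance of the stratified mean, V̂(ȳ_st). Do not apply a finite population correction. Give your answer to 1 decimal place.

V̂(ȳ_st) ≈ 13.2

V̂(ȳ_st) = Σ W_h² s_h²/n_h, with W_h = N_h/N and N = 9600:
  stratum Small: (3700/9600)²·16.6²/250 = 0.163733
  stratum Medium: (2000/9600)²·227.9²/190 = 11.8646
  stratum Large: (3900/9600)²·60.3²/510 = 1.17666
V̂(ȳ_st) = 13.205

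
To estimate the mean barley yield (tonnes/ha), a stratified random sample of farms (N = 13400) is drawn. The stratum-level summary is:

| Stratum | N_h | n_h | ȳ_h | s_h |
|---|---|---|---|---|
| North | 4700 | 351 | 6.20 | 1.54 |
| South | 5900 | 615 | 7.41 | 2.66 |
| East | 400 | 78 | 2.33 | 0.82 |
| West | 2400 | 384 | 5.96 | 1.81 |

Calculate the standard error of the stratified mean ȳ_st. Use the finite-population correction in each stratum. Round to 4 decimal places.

SE(ȳ_st) ≈ 0.0548

V̂(ȳ_st) = Σ W_h² (1 − n_h/N_h) s_h²/n_h, with W_h = N_h/N and N = 13400:
  stratum North: (4700/13400)²·(1 − 351/4700)·1.54²/351 = 0.000769152
  stratum South: (5900/13400)²·(1 − 615/5900)·2.66²/615 = 0.00199791
  stratum East: (400/13400)²·(1 − 78/400)·0.82²/78 = 6.18357e-06
  stratum West: (2400/13400)²·(1 − 384/2400)·1.81²/384 = 0.000229889
V̂(ȳ_st) = 0.00300313
SE(ȳ_st) = √0.00300313 = 0.0548008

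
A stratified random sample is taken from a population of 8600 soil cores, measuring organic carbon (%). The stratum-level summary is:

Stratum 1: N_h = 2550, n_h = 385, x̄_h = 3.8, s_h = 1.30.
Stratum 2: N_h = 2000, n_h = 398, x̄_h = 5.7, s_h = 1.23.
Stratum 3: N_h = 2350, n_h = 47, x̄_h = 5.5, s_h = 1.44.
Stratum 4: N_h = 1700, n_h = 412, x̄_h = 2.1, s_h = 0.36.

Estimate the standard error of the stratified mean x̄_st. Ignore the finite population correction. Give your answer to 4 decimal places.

SE(x̄_st) ≈ 0.0624

V̂(x̄_st) = Σ W_h² s_h²/n_h, with W_h = N_h/N and N = 8600:
  stratum 1: (2550/8600)²·1.30²/385 = 0.000385931
  stratum 2: (2000/8600)²·1.23²/398 = 0.000205584
  stratum 3: (2350/8600)²·1.44²/47 = 0.00329432
  stratum 4: (1700/8600)²·0.36²/412 = 1.22916e-05
V̂(x̄_st) = 0.00389813
SE(x̄_st) = √0.00389813 = 0.062435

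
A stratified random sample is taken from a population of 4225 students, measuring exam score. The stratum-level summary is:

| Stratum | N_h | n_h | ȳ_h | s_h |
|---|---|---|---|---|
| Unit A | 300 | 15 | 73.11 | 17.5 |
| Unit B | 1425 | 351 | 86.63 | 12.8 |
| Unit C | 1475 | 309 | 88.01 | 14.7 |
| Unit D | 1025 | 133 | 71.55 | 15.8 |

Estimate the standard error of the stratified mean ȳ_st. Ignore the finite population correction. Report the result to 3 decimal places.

V̂(ȳ_st) = Σ W_h² s_h²/n_h, with W_h = N_h/N and N = 4225:
  stratum Unit A: (300/4225)²·17.5²/15 = 0.102938
  stratum Unit B: (1425/4225)²·12.8²/351 = 0.0530993
  stratum Unit C: (1475/4225)²·14.7²/309 = 0.0852328
  stratum Unit D: (1025/4225)²·15.8²/133 = 0.110473
V̂(ȳ_st) = 0.351743
SE(ȳ_st) = √0.351743 = 0.593079

SE(ȳ_st) ≈ 0.593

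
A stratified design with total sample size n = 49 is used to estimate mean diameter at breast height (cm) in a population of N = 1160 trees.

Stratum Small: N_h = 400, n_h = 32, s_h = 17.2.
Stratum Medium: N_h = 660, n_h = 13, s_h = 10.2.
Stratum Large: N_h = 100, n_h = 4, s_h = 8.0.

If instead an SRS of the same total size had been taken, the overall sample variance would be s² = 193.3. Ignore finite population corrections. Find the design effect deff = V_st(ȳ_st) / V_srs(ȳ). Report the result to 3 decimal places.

deff ≈ 0.966

V̂(ȳ_st) = Σ W_h² s_h²/n_h, with W_h = N_h/N and N = 1160:
  stratum Small: (400/1160)²·17.2²/32 = 1.09929
  stratum Medium: (660/1160)²·10.2²/13 = 2.59077
  stratum Large: (100/1160)²·8.0²/4 = 0.118906
V_st = 3.80896
V_srs = s²/n = 193.3/49 = 3.9449
deff = V_st / V_srs = 3.80896/3.9449 = 0.9655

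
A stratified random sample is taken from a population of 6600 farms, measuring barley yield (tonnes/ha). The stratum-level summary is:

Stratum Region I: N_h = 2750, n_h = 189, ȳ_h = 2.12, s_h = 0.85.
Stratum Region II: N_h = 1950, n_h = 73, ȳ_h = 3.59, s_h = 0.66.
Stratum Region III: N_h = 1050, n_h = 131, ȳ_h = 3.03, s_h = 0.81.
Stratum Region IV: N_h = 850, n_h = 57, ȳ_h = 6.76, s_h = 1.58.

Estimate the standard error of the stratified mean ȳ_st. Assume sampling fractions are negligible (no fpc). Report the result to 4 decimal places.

V̂(ȳ_st) = Σ W_h² s_h²/n_h, with W_h = N_h/N and N = 6600:
  stratum Region I: (2750/6600)²·0.85²/189 = 0.000663672
  stratum Region II: (1950/6600)²·0.66²/73 = 0.00052089
  stratum Region III: (1050/6600)²·0.81²/131 = 0.000126762
  stratum Region IV: (850/6600)²·1.58²/57 = 0.000726423
V̂(ȳ_st) = 0.00203775
SE(ȳ_st) = √0.00203775 = 0.0451414

SE(ȳ_st) ≈ 0.0451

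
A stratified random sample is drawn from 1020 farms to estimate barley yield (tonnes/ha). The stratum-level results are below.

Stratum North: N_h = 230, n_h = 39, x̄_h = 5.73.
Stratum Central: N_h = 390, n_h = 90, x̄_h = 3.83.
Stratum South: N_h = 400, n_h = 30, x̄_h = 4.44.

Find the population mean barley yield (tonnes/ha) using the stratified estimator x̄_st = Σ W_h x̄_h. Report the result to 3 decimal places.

N = Σ N_h = 1020. Stratum weights W_h = N_h/N.
x̄_st = (230·5.73 + 390·3.83 + 400·4.44) / 1020 = 4.49765

x̄_st ≈ 4.498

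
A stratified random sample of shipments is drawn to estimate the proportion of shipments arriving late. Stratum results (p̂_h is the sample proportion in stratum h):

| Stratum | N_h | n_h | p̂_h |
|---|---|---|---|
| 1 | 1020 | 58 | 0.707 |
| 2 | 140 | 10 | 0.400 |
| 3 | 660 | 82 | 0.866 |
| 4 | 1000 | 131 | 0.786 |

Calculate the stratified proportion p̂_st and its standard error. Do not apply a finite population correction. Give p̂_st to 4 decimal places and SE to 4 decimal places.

p̂_st ≈ 0.7570, SE ≈ 0.0280

N = 2820; stratum weights W_h = N_h/N.
p̂_st = Σ W_h p̂_h = (1020·0.707 + 140·0.400 + 660·0.866 + 1000·0.786)/2820 = 0.75699
V̂(p̂_st) = Σ W_h² p̂_h(1−p̂_h)/(n_h−1):
  stratum 1: (1020/2820)²·0.707·0.293/57 = 0.00047546
  stratum 2: (140/2820)²·0.400·0.600/9 = 6.57244e-05
  stratum 3: (660/2820)²·0.866·0.134/81 = 7.84743e-05
  stratum 4: (1000/2820)²·0.786·0.214/130 = 0.000162703
V̂(p̂_st) = 0.000782362; SE = √V̂ = 0.0279707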